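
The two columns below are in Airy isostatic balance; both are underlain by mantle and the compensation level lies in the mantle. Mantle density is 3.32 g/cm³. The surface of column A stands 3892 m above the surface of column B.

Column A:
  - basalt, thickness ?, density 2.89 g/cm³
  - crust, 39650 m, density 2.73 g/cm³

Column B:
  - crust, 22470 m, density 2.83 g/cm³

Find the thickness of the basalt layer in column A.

Take the compensation level at the base of the deeper column (depth z_c below the surface of column A) and equate Σ ρ_i t_i down to z_c; mantle fills any gap and the z_c terms cancel.
Column A: x×2.89 + 39650×2.73 + (z_c − 39650 − x)×3.32
Column B: 3892×0 + 22470×2.83 + (z_c − 3892 − 22470)×3.32
The z_c×3.32 term appears on both sides and cancels. Collect the known terms of each column as K = Σ(ρt)_known − 3.32 × (depth of known layers): K_A = 108244.5 − 3.32×39650 = −23393.5; K_B = 63590.1 − 3.32×(3892 + 22470) = −23931.74.
Balance: K_A − x×(3.32 − 2.89) = K_B, so x = (K_A − K_B)/(3.32 − 2.89) = 538.24/0.43 = 1250 m.

1250 m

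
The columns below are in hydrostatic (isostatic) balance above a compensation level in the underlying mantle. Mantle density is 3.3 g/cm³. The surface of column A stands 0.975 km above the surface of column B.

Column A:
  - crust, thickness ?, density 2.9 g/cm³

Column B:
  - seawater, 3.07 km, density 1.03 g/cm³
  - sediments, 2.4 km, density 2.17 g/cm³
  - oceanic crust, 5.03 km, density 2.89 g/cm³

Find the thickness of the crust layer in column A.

37.4 km

Take the compensation level at the base of the deeper column (depth z_c below the surface of column A) and equate Σ ρ_i t_i down to z_c; mantle fills any gap and the z_c terms cancel.
Column A: x×2.9 + (z_c − 0 − x)×3.3
Column B: 0.975×0 + 3.07×1.03 + 2.4×2.17 + 5.03×2.89 + (z_c − 0.975 − 10.5)×3.3
The z_c×3.3 term appears on both sides and cancels. Collect the known terms of each column as K = Σ(ρt)_known − 3.3 × (depth of known layers): K_A = 0 − 3.3×0 = 0; K_B = 22.9068 − 3.3×(0.975 + 10.5) = −14.9607.
Balance: K_A − x×(3.3 − 2.9) = K_B, so x = (K_A − K_B)/(3.3 − 2.9) = 14.9607/0.4 = 37.4 km.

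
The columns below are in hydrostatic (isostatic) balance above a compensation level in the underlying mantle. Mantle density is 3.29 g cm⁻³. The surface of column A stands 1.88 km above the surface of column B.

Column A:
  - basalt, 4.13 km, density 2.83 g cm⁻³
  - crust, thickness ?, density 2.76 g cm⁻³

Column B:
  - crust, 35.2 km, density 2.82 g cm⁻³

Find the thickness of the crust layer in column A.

39.3 km

Take the compensation level at the base of the deeper column (depth z_c below the surface of column A) and equate Σ ρ_i t_i down to z_c; mantle fills any gap and the z_c terms cancel.
Column A: 4.13×2.83 + x×2.76 + (z_c − 4.13 − x)×3.29
Column B: 1.88×0 + 35.2×2.82 + (z_c − 1.88 − 35.2)×3.29
The z_c×3.29 term appears on both sides and cancels. Collect the known terms of each column as K = Σ(ρt)_known − 3.29 × (depth of known layers): K_A = 11.6879 − 3.29×4.13 = −1.8998; K_B = 99.264 − 3.29×(1.88 + 35.2) = −22.7292.
Balance: K_A − x×(3.29 − 2.76) = K_B, so x = (K_A − K_B)/(3.29 − 2.76) = 20.8294/0.53 = 39.3 km.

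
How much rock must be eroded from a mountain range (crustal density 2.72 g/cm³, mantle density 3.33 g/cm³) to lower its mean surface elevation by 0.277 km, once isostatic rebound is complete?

Net drop Δ = e − u = e − e ρ_c/ρ_m = e (ρ_m − ρ_c)/ρ_m.
e = Δ ρ_m/(ρ_m − ρ_c) = 0.277 km × 3.33/0.61 = 1.51 km.

1.51 km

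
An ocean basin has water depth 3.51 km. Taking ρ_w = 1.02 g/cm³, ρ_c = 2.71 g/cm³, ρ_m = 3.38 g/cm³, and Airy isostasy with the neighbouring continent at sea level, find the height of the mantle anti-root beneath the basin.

8.85 km

Equating mass per unit area of the two columns: replacing crust with seawater at the top is compensated by replacing crust with mantle at the base: d (ρ_c − ρ_w) = a (ρ_m − ρ_c).
a = d (ρ_c − ρ_w)/(ρ_m − ρ_c) = 3.51 km × 1.69/0.67 = 8.85 km.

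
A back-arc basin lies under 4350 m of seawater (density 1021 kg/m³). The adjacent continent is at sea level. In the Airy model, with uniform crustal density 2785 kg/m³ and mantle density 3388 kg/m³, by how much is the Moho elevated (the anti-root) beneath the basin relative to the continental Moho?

12700 m

In Airy isostatic equilibrium: replacing crust with seawater at the top is compensated by replacing crust with mantle at the base: d (ρ_c − ρ_w) = a (ρ_m − ρ_c).
a = d (ρ_c − ρ_w)/(ρ_m − ρ_c) = 4350 m × 1764/603 = 12700 m.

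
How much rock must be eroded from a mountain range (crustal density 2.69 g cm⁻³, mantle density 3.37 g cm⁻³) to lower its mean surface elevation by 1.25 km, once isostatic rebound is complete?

6.19 km

Net drop Δ = e − u = e − e ρ_c/ρ_m = e (ρ_m − ρ_c)/ρ_m.
e = Δ ρ_m/(ρ_m − ρ_c) = 1.25 km × 3.37/0.68 = 6.19 km.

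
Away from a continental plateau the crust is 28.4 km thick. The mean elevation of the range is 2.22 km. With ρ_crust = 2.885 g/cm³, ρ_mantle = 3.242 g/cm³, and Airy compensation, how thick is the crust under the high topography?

Root depth r = h ρ_c / (ρ_m − ρ_c) = 2.22 km × 2.885 / 0.357 = 17.94 km.
Total thickness = T + h + r = 28.4 km + 2.22 km + 17.94 km = 48.6 km.

48.6 km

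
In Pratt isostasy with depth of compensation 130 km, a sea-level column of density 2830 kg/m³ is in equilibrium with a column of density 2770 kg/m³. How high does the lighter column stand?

ρ_ref D = ρ (D + h) → h = D (ρ_ref − ρ)/ρ.
h = 130 km × (2830 − 2770)/2770 = 2.82 km.

2.82 km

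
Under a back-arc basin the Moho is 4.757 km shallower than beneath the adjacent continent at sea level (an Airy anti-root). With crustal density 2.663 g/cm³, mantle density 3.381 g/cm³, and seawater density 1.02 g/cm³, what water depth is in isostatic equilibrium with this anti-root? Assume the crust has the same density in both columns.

2.08 km

Replacing a thickness d of crust by seawater at the top must be balanced by replacing crust with mantle at the base: d (ρ_c − ρ_w) = a (ρ_m − ρ_c).
d = a (ρ_m − ρ_c)/(ρ_c − ρ_w) = 4.757 km × 0.718/1.643 = 2.08 km.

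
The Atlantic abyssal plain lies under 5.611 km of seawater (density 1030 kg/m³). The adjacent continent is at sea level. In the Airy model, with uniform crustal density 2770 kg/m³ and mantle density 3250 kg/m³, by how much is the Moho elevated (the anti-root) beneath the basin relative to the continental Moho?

Balancing pressure at the compensation depth: replacing crust with seawater at the top is compensated by replacing crust with mantle at the base: d (ρ_c − ρ_w) = a (ρ_m − ρ_c).
a = d (ρ_c − ρ_w)/(ρ_m − ρ_c) = 5.611 km × 1740/480 = 20.3 km.

20.3 km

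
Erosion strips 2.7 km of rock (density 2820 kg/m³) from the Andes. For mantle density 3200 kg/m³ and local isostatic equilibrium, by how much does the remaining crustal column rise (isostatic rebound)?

Unloading: uplift u = e ρ_c/ρ_m = 2.7 km × 2820/3200 = 2.38 km.

2.38 km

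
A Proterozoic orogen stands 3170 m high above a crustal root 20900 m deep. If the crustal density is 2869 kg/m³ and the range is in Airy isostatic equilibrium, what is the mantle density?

3300 kg/m³

Airy balance: ρ_c h = (ρ_m − ρ_c) r → ρ_m = ρ_c (1 + h/r).
ρ_m = 2869 × (1 + 3170 m/20900 m) = 3300 kg/m³.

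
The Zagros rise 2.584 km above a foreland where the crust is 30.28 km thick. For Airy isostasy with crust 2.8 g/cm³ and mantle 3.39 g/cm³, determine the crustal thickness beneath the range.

Root depth r = h ρ_c / (ρ_m − ρ_c) = 2.584 km × 2.8 / 0.59 = 12.26 km.
Total thickness = T + h + r = 30.28 km + 2.584 km + 12.26 km = 45.1 km.

45.1 km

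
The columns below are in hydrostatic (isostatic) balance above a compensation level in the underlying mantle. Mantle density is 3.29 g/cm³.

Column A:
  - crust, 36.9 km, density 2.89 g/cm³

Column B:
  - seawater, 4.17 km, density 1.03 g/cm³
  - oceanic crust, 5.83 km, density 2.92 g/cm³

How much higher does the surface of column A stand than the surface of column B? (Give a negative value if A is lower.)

0.966 km

For any compensation level in the mantle, the mantle terms cancel and isostasy reduces to e = (Σt_A − Σt_B) − (Σ(ρt)_A − Σ(ρt)_B) / ρ_m.
Σt_A = 36.9 km; Σt_B = 10 km; Σ(ρt)_A = 106.641; Σ(ρt)_B = 21.3187 (in km·g/cm³).
e = (36.9 − 10) − (106.641 − 21.3187) / 3.29 = 0.966 km.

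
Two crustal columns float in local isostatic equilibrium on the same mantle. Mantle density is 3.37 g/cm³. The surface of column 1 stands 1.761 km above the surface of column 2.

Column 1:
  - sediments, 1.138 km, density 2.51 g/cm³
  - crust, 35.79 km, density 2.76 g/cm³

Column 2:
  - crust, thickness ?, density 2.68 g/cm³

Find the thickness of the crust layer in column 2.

24.5 km

Take the compensation level at the base of the deeper column (depth z_c below the surface of column 1) and equate Σ ρ_i t_i down to z_c; mantle fills any gap and the z_c terms cancel.
Column 1: 1.138×2.51 + 35.79×2.76 + (z_c − 36.928)×3.37
Column 2: 1.761×0 + x×2.68 + (z_c − 1.761 − 0 − x)×3.37
The z_c×3.37 term appears on both sides and cancels. Collect the known terms of each column as K = Σ(ρt)_known − 3.37 × (depth of known layers): K_1 = 101.63678 − 3.37×36.928 = −22.81058; K_2 = 0 − 3.37×(1.761 + 0) = −5.93457.
Balance: K_1 = K_2 − x×(3.37 − 2.68), so x = (K_2 − K_1)/(3.37 − 2.68) = 16.876/0.69 = 24.5 km.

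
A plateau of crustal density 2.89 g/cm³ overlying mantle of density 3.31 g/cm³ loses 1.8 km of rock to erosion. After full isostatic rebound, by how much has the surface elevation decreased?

Rebound u = e ρ_c/ρ_m = 1.8 km × 2.89/3.31 = 1.572 km.
Net surface drop = e − u = 1.8 km − 1.572 km = e (ρ_m − ρ_c)/ρ_m = 0.228 km.

0.228 km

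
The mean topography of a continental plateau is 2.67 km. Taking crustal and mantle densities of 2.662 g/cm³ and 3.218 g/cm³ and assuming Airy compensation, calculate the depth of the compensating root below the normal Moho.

12.8 km

Equating mass per unit area of the two columns: the weight of the topography is balanced by the buoyancy of the root, ρ_c h = (ρ_m − ρ_c) r.
r = h · ρ_c / (ρ_m − ρ_c) = 2.67 km × 2.662 / (3.218 − 2.662) = 12.8 km.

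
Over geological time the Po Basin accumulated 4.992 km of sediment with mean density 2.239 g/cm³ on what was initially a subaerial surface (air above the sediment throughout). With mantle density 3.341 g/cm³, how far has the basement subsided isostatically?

3.35 km

Subaerial load: s = t ρ_sed / ρ_m = 4.992 km × 2.239/3.341 = 3.35 km.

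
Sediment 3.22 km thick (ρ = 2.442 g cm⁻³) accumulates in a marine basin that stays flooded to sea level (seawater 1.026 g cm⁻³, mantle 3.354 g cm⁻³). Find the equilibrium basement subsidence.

1.96 km

Submarine loading: the sediment displaces seawater, and the subsidence is in turn flooded, so s (ρ_m − ρ_w) = t (ρ_sed − ρ_w).
s = 3.22 km × (2.442 − 1.026) / (3.354 − 1.026) = 1.96 km.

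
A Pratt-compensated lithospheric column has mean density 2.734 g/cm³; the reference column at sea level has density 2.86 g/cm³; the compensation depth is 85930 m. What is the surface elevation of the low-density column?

3960 m

ρ_ref D = ρ (D + h) → h = D (ρ_ref − ρ)/ρ.
h = 85930 m × (2.86 − 2.734)/2.734 = 3960 m.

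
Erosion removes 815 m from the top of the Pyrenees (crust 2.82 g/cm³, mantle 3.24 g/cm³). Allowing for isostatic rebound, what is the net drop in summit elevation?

Rebound u = e ρ_c/ρ_m = 815 m × 2.82/3.24 = 709.4 m.
Net surface drop = e − u = 815 m − 709.4 m = e (ρ_m − ρ_c)/ρ_m = 106 m.

106 m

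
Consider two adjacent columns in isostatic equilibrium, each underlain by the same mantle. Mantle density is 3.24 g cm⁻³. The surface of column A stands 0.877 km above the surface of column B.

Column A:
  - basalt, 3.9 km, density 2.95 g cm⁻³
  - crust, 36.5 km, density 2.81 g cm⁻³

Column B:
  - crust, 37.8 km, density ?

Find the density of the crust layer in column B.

2.87 g cm⁻³

Take the compensation level at the base of the deeper column (depth z_c below the surface of column A) and equate Σ ρ_i t_i down to z_c; mantle fills any gap and the z_c terms cancel.
Column A: 3.9×2.95 + 36.5×2.81 + (z_c − 40.4)×3.24
Column B: 0.877×0 + 37.8×ρ + (z_c − 0.877 − 37.8)×3.24
The z_c×3.24 term appears on both sides and cancels. Collect the known terms of each column as K = Σ(ρt)_known − 3.24 × (depth of known layers): K_A = 114.07 − 3.24×40.4 = −16.826; K_B = 0 − 3.24×(0.877 + 37.8) = −125.31348.
Balance: K_A = K_B + 37.8×ρ, so ρ = (K_A − K_B)/37.8 = 108.487/37.8 = 2.87 g cm⁻³.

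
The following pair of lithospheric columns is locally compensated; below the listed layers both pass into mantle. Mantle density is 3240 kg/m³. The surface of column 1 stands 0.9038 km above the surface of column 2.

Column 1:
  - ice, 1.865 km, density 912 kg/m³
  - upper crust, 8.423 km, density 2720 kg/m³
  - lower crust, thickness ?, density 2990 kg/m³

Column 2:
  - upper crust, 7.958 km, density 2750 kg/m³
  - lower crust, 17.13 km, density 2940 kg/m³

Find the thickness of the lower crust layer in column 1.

13 km

Take the compensation level at the base of the deeper column (depth z_c below the surface of column 1) and equate Σ ρ_i t_i down to z_c; mantle fills any gap and the z_c terms cancel.
Column 1: 1.865×912 + 8.423×2720 + x×2990 + (z_c − 10.288 − x)×3240
Column 2: 0.9038×0 + 7.958×2750 + 17.13×2940 + (z_c − 0.9038 − 25.088)×3240
The z_c×3240 term appears on both sides and cancels. Collect the known terms of each column as K = Σ(ρt)_known − 3240 × (depth of known layers): K_1 = 24611.44 − 3240×10.288 = −8721.68; K_2 = 72246.7 − 3240×(0.9038 + 25.088) = −11966.732.
Balance: K_1 − x×(3240 − 2990) = K_2, so x = (K_1 − K_2)/(3240 − 2990) = 3245.05/250 = 13 km.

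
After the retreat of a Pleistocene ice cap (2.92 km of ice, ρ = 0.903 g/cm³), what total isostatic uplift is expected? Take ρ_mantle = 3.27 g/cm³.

Removing the load lets mantle flow back in; uplift u satisfies ρ_ice t = ρ_m u.
u = t ρ_ice/ρ_m = 2.92 km × 0.903/3.27 = 0.806 km.

0.806 km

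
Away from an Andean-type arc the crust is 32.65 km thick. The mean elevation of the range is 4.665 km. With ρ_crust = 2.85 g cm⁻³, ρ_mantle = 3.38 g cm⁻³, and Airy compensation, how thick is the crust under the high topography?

62.4 km

Root depth r = h ρ_c / (ρ_m − ρ_c) = 4.665 km × 2.85 / 0.53 = 25.09 km.
Total thickness = T + h + r = 32.65 km + 4.665 km + 25.09 km = 62.4 km.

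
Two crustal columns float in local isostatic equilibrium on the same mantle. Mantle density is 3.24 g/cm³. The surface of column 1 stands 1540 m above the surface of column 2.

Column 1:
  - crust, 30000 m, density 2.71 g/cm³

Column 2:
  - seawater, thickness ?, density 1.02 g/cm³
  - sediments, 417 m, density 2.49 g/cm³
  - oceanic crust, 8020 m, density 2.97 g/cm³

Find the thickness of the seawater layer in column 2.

Take the compensation level at the base of the deeper column (depth z_c below the surface of column 1) and equate Σ ρ_i t_i down to z_c; mantle fills any gap and the z_c terms cancel.
Column 1: 30000×2.71 + (z_c − 30000)×3.24
Column 2: 1540×0 + x×1.02 + 417×2.49 + 8020×2.97 + (z_c − 1540 − 8437 − x)×3.24
The z_c×3.24 term appears on both sides and cancels. Collect the known terms of each column as K = Σ(ρt)_known − 3.24 × (depth of known layers): K_1 = 81300 − 3.24×30000 = −15900; K_2 = 24857.73 − 3.24×(1540 + 8437) = −7467.75.
Balance: K_1 = K_2 − x×(3.24 − 1.02), so x = (K_2 − K_1)/(3.24 − 1.02) = 8432.25/2.22 = 3800 m.

3800 m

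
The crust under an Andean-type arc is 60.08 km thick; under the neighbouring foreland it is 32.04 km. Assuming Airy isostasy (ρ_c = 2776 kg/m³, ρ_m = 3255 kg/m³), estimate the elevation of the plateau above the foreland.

4.13 km

Excess crust Δ = 60.08 km − 32.04 km = 28.04 km, split between elevation h and root r with h + r = Δ.
Airy balance ρ_c h = (ρ_m − ρ_c) r gives r = h ρ_c/(ρ_m − ρ_c), so h (1 + ρ_c/(ρ_m − ρ_c)) = Δ, i.e. h = Δ (ρ_m − ρ_c)/ρ_m.
h = 28.04 km × 479/3255 = 4.13 km.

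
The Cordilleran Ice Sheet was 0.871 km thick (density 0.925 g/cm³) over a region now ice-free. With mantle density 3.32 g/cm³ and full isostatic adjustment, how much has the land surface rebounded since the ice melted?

0.243 km

Removing the load lets mantle flow back in; uplift u satisfies ρ_ice t = ρ_m u.
u = t ρ_ice/ρ_m = 0.871 km × 0.925/3.32 = 0.243 km.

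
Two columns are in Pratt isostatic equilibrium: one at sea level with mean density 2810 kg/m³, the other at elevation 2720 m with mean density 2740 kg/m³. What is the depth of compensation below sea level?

ρ_ref D = ρ (D + h) → D (ρ_ref − ρ) = ρ h.
D = ρ h/(ρ_ref − ρ) = 2740 × 2720 m/(2810 − 2740) = 106000 m.

106000 m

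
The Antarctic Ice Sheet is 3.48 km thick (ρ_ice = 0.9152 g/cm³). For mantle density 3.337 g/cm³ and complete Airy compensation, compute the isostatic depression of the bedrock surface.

0.954 km

By Archimedes' principle applied to the lithosphere: the ice load ρ_ice t is balanced by mantle displaced below, ρ_m s.
s = t ρ_ice / ρ_m = 3.48 km × 0.9152/3.337 = 0.954 km.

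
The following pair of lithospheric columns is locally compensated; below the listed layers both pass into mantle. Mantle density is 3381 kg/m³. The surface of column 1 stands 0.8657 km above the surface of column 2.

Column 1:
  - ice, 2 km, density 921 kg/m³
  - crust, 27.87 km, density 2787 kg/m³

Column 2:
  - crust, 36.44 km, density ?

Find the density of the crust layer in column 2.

Take the compensation level at the base of the deeper column (depth z_c below the surface of column 1) and equate Σ ρ_i t_i down to z_c; mantle fills any gap and the z_c terms cancel.
Column 1: 2×921 + 27.87×2787 + (z_c − 29.87)×3381
Column 2: 0.8657×0 + 36.44×ρ + (z_c − 0.8657 − 36.44)×3381
The z_c×3381 term appears on both sides and cancels. Collect the known terms of each column as K = Σ(ρt)_known − 3381 × (depth of known layers): K_1 = 79515.69 − 3381×29.87 = −21474.78; K_2 = 0 − 3381×(0.8657 + 36.44) = −126130.572.
Balance: K_1 = K_2 + 36.44×ρ, so ρ = (K_1 − K_2)/36.44 = 104656/36.44 = 2870 kg/m³.

2870 kg/m³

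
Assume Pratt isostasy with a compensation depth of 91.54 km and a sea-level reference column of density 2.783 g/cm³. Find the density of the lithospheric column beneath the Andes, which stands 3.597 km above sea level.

Pratt balance: ρ_ref D = ρ (D + h).
ρ = ρ_ref D/(D + h) = 2.783 × 91.54 km/(91.54 km + 3.597 km) = 2.68 g/cm³.

2.68 g/cm³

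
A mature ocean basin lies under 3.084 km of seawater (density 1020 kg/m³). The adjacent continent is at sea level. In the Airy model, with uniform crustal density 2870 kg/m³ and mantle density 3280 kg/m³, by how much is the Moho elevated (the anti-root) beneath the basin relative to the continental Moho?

In Airy isostatic equilibrium: replacing crust with seawater at the top is compensated by replacing crust with mantle at the base: d (ρ_c − ρ_w) = a (ρ_m − ρ_c).
a = d (ρ_c − ρ_w)/(ρ_m − ρ_c) = 3.084 km × 1850/410 = 13.9 km.

13.9 km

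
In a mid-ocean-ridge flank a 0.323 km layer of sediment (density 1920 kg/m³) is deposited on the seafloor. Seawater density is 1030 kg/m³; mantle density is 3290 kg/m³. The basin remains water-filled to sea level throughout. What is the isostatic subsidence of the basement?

0.127 km

Submarine loading: the sediment displaces seawater, and the subsidence is in turn flooded, so s (ρ_m − ρ_w) = t (ρ_sed − ρ_w).
s = 0.323 km × (1920 − 1030) / (3290 − 1030) = 0.127 km.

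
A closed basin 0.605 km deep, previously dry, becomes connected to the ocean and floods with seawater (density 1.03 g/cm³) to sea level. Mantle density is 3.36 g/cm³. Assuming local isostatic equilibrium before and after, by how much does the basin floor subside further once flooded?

After flooding the water column is d + s deep. Its weight must equal the weight of mantle displaced by the extra subsidence s: (d + s) ρ_w = s ρ_m.
s = d ρ_w / (ρ_m − ρ_w) = 0.605 km × 1.03/(3.36 − 1.03) = 0.267 km.

0.267 km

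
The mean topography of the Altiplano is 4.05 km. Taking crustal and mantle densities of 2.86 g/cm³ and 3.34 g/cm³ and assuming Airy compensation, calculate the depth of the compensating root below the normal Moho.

24.1 km

Isostatic balance requires: the weight of the topography is balanced by the buoyancy of the root, ρ_c h = (ρ_m − ρ_c) r.
r = h · ρ_c / (ρ_m − ρ_c) = 4.05 km × 2.86 / (3.34 − 2.86) = 24.1 km.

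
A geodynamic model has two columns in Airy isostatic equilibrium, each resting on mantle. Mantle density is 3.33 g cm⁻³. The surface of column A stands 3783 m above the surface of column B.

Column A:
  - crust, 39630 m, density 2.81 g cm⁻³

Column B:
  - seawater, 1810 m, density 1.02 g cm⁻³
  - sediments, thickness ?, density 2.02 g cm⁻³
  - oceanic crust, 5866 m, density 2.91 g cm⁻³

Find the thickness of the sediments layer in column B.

1040 m

Take the compensation level at the base of the deeper column (depth z_c below the surface of column A) and equate Σ ρ_i t_i down to z_c; mantle fills any gap and the z_c terms cancel.
Column A: 39630×2.81 + (z_c − 39630)×3.33
Column B: 3783×0 + 1810×1.02 + x×2.02 + 5866×2.91 + (z_c − 3783 − 7676 − x)×3.33
The z_c×3.33 term appears on both sides and cancels. Collect the known terms of each column as K = Σ(ρt)_known − 3.33 × (depth of known layers): K_A = 111360.3 − 3.33×39630 = −20607.6; K_B = 18916.26 − 3.33×(3783 + 7676) = −19242.21.
Balance: K_A = K_B − x×(3.33 − 2.02), so x = (K_B − K_A)/(3.33 − 2.02) = 1365.39/1.31 = 1040 m.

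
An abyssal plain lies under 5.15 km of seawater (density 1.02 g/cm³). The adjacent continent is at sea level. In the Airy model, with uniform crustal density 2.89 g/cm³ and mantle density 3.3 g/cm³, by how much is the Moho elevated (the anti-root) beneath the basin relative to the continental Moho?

23.5 km

For local isostatic compensation: replacing crust with seawater at the top is compensated by replacing crust with mantle at the base: d (ρ_c − ρ_w) = a (ρ_m − ρ_c).
a = d (ρ_c − ρ_w)/(ρ_m − ρ_c) = 5.15 km × 1.87/0.41 = 23.5 km.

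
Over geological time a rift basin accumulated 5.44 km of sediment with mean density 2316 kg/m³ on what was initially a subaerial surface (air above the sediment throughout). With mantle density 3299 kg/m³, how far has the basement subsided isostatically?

3.82 km

Subaerial load: s = t ρ_sed / ρ_m = 5.44 km × 2316/3299 = 3.82 km.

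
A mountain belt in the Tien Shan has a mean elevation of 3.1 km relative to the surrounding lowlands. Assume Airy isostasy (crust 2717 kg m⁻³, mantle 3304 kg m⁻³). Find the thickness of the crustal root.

Equating mass per unit area of the two columns: the weight of the topography is balanced by the buoyancy of the root, ρ_c h = (ρ_m − ρ_c) r.
r = h · ρ_c / (ρ_m − ρ_c) = 3.1 km × 2717 / (3304 − 2717) = 14.3 km.

14.3 km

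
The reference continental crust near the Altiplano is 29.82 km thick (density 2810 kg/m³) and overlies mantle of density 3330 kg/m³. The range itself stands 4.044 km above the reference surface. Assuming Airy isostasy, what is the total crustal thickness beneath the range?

Root depth r = h ρ_c / (ρ_m − ρ_c) = 4.044 km × 2810 / 520 = 21.85 km.
Total thickness = T + h + r = 29.82 km + 4.044 km + 21.85 km = 55.7 km.

55.7 km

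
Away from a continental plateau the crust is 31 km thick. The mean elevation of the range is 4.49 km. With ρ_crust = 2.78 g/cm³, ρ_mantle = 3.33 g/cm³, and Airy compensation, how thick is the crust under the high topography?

Root depth r = h ρ_c / (ρ_m − ρ_c) = 4.49 km × 2.78 / 0.55 = 22.69 km.
Total thickness = T + h + r = 31 km + 4.49 km + 22.69 km = 58.2 km.

58.2 km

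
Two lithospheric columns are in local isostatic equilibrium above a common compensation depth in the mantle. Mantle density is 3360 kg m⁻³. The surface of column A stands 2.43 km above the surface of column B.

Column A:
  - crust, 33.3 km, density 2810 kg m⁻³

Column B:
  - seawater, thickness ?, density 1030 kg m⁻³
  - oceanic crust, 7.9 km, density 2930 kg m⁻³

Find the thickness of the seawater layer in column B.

2.9 km

Take the compensation level at the base of the deeper column (depth z_c below the surface of column A) and equate Σ ρ_i t_i down to z_c; mantle fills any gap and the z_c terms cancel.
Column A: 33.3×2810 + (z_c − 33.3)×3360
Column B: 2.43×0 + x×1030 + 7.9×2930 + (z_c − 2.43 − 7.9 − x)×3360
The z_c×3360 term appears on both sides and cancels. Collect the known terms of each column as K = Σ(ρt)_known − 3360 × (depth of known layers): K_A = 93573 − 3360×33.3 = −18315; K_B = 23147 − 3360×(2.43 + 7.9) = −11561.8.
Balance: K_A = K_B − x×(3360 − 1030), so x = (K_B − K_A)/(3360 − 1030) = 6753.2/2330 = 2.9 km.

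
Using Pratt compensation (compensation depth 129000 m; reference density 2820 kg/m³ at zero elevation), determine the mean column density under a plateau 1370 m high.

2790 kg/m³

Pratt balance: ρ_ref D = ρ (D + h).
ρ = ρ_ref D/(D + h) = 2820 × 129000 m/(129000 m + 1370 m) = 2790 kg/m³.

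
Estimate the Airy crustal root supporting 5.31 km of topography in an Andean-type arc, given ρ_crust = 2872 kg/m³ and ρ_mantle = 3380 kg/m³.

30 km

In Airy isostatic equilibrium: the weight of the topography is balanced by the buoyancy of the root, ρ_c h = (ρ_m − ρ_c) r.
r = h · ρ_c / (ρ_m − ρ_c) = 5.31 km × 2872 / (3380 − 2872) = 30 km.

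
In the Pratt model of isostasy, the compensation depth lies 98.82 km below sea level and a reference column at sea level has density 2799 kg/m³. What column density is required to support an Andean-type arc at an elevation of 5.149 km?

Pratt balance: ρ_ref D = ρ (D + h).
ρ = ρ_ref D/(D + h) = 2799 × 98.82 km/(98.82 km + 5.149 km) = 2660 kg/m³.

2660 kg/m³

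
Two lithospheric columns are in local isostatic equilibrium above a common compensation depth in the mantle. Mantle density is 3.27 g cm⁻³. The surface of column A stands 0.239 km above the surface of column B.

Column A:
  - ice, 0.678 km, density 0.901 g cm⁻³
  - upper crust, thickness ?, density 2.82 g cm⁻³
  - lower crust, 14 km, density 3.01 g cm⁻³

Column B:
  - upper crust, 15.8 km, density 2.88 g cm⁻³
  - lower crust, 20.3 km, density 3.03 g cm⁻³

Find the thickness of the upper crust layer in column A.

Take the compensation level at the base of the deeper column (depth z_c below the surface of column A) and equate Σ ρ_i t_i down to z_c; mantle fills any gap and the z_c terms cancel.
Column A: 0.678×0.901 + x×2.82 + 14×3.01 + (z_c − 14.678 − x)×3.27
Column B: 0.239×0 + 15.8×2.88 + 20.3×3.03 + (z_c − 0.239 − 36.1)×3.27
The z_c×3.27 term appears on both sides and cancels. Collect the known terms of each column as K = Σ(ρt)_known − 3.27 × (depth of known layers): K_A = 42.750878 − 3.27×14.678 = −5.246182; K_B = 107.013 − 3.27×(0.239 + 36.1) = −11.81553.
Balance: K_A − x×(3.27 − 2.82) = K_B, so x = (K_A − K_B)/(3.27 − 2.82) = 6.56935/0.45 = 14.6 km.

14.6 km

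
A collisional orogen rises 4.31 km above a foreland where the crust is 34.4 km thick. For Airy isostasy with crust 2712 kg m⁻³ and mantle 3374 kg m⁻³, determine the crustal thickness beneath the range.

56.4 km

Root depth r = h ρ_c / (ρ_m − ρ_c) = 4.31 km × 2712 / 662 = 17.66 km.
Total thickness = T + h + r = 34.4 km + 4.31 km + 17.66 km = 56.4 km.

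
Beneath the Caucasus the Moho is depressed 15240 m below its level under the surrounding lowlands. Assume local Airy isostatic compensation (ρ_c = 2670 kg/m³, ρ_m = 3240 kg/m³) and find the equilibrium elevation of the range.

3250 m

For local isostatic compensation: ρ_c h = (ρ_m − ρ_c) r.
h = r (ρ_m − ρ_c) / ρ_c = 15240 m × (3240 − 2670) / 2670 = 3250 m.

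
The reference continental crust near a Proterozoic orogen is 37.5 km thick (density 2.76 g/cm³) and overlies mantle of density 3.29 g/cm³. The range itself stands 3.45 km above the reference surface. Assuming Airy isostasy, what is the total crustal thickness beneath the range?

58.9 km

Root depth r = h ρ_c / (ρ_m − ρ_c) = 3.45 km × 2.76 / 0.53 = 17.97 km.
Total thickness = T + h + r = 37.5 km + 3.45 km + 17.97 km = 58.9 km.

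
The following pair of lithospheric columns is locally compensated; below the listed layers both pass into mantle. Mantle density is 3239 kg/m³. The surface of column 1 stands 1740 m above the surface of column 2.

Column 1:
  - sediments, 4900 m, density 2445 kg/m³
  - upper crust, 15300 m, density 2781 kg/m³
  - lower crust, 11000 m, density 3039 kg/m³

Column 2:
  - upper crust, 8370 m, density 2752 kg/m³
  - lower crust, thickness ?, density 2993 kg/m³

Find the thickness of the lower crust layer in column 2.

Take the compensation level at the base of the deeper column (depth z_c below the surface of column 1) and equate Σ ρ_i t_i down to z_c; mantle fills any gap and the z_c terms cancel.
Column 1: 4900×2445 + 15300×2781 + 11000×3039 + (z_c − 31200)×3239
Column 2: 1740×0 + 8370×2752 + x×2993 + (z_c − 1740 − 8370 − x)×3239
The z_c×3239 term appears on both sides and cancels. Collect the known terms of each column as K = Σ(ρt)_known − 3239 × (depth of known layers): K_1 = 87958800 − 3239×31200 = −13098000; K_2 = 23034240 − 3239×(1740 + 8370) = −9712050.
Balance: K_1 = K_2 − x×(3239 − 2993), so x = (K_2 − K_1)/(3239 − 2993) = 3385950/246 = 13800 m.

13800 m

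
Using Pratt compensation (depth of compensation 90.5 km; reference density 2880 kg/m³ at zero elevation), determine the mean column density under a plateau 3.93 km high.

Pratt balance: ρ_ref D = ρ (D + h).
ρ = ρ_ref D/(D + h) = 2880 × 90.5 km/(90.5 km + 3.93 km) = 2760 kg/m³.

2760 kg/m³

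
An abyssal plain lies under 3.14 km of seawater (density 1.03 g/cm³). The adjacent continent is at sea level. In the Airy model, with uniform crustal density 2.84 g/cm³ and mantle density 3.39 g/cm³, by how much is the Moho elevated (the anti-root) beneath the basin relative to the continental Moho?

Isostatic balance requires: replacing crust with seawater at the top is compensated by replacing crust with mantle at the base: d (ρ_c − ρ_w) = a (ρ_m − ρ_c).
a = d (ρ_c − ρ_w)/(ρ_m − ρ_c) = 3.14 km × 1.81/0.55 = 10.3 km.

10.3 km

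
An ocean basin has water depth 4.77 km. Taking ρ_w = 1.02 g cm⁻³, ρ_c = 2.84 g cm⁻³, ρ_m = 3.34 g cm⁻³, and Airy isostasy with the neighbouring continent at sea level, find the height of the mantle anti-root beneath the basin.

17.4 km

Balancing pressure at the compensation depth: replacing crust with seawater at the top is compensated by replacing crust with mantle at the base: d (ρ_c − ρ_w) = a (ρ_m − ρ_c).
a = d (ρ_c − ρ_w)/(ρ_m − ρ_c) = 4.77 km × 1.82/0.5 = 17.4 km.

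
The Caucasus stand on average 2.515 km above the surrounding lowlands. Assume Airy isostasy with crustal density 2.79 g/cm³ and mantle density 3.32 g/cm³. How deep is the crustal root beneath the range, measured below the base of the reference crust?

13.2 km

Equating mass per unit area of the two columns: the weight of the topography is balanced by the buoyancy of the root, ρ_c h = (ρ_m − ρ_c) r.
r = h · ρ_c / (ρ_m − ρ_c) = 2.515 km × 2.79 / (3.32 − 2.79) = 13.2 km.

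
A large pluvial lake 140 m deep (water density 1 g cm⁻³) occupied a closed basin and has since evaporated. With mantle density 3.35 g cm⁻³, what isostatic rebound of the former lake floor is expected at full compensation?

u = d ρ_w/ρ_m = 140 m × 1/3.35 = 41.8 m.

41.8 m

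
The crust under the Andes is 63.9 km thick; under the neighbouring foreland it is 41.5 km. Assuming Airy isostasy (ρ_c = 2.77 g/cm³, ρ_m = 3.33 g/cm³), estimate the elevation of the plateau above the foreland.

Excess crust Δ = 63.9 km − 41.5 km = 22.4 km, split between elevation h and root r with h + r = Δ.
Airy balance ρ_c h = (ρ_m − ρ_c) r gives r = h ρ_c/(ρ_m − ρ_c), so h (1 + ρ_c/(ρ_m − ρ_c)) = Δ, i.e. h = Δ (ρ_m − ρ_c)/ρ_m.
h = 22.4 km × 0.56/3.33 = 3.77 km.

3.77 km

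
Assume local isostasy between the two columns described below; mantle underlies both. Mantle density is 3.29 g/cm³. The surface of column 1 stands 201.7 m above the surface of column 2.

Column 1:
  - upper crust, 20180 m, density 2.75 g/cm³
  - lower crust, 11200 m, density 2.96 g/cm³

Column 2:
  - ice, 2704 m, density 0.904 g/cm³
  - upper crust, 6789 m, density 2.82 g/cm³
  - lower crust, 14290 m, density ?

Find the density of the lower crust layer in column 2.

Take the compensation level at the base of the deeper column (depth z_c below the surface of column 1) and equate Σ ρ_i t_i down to z_c; mantle fills any gap and the z_c terms cancel.
Column 1: 20180×2.75 + 11200×2.96 + (z_c − 31380)×3.29
Column 2: 201.7×0 + 2704×0.904 + 6789×2.82 + 14290×ρ + (z_c − 201.7 − 23783)×3.29
The z_c×3.29 term appears on both sides and cancels. Collect the known terms of each column as K = Σ(ρt)_known − 3.29 × (depth of known layers): K_1 = 88647 − 3.29×31380 = −14593.2; K_2 = 21589.396 − 3.29×(201.7 + 23783) = −57320.267.
Balance: K_1 = K_2 + 14290×ρ, so ρ = (K_1 − K_2)/14290 = 42727.1/14290 = 2.99 g/cm³.

2.99 g/cm³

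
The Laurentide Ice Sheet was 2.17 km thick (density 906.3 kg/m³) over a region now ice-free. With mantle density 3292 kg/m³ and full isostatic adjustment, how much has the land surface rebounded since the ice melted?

Removing the load lets mantle flow back in; uplift u satisfies ρ_ice t = ρ_m u.
u = t ρ_ice/ρ_m = 2.17 km × 906.3/3292 = 0.597 km.

0.597 km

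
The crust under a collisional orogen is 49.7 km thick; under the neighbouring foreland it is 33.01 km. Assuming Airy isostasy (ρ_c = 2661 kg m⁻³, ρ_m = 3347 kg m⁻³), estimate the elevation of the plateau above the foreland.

3.42 km

Excess crust Δ = 49.7 km − 33.01 km = 16.69 km, split between elevation h and root r with h + r = Δ.
Airy balance ρ_c h = (ρ_m − ρ_c) r gives r = h ρ_c/(ρ_m − ρ_c), so h (1 + ρ_c/(ρ_m − ρ_c)) = Δ, i.e. h = Δ (ρ_m − ρ_c)/ρ_m.
h = 16.69 km × 686/3347 = 3.42 km.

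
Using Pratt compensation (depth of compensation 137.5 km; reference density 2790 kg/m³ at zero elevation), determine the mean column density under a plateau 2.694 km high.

2740 kg/m³

Pratt balance: ρ_ref D = ρ (D + h).
ρ = ρ_ref D/(D + h) = 2790 × 137.5 km/(137.5 km + 2.694 km) = 2740 kg/m³.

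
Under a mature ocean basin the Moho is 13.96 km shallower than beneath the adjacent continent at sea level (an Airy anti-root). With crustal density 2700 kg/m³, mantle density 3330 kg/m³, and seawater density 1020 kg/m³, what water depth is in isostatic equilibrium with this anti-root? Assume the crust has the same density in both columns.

Replacing a thickness d of crust by seawater at the top must be balanced by replacing crust with mantle at the base: d (ρ_c − ρ_w) = a (ρ_m − ρ_c).
d = a (ρ_m − ρ_c)/(ρ_c − ρ_w) = 13.96 km × 630/1680 = 5.24 km.

5.24 km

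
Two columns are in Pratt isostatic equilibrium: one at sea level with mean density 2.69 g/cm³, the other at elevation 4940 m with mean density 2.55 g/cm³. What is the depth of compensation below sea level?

90000 m

ρ_ref D = ρ (D + h) → D (ρ_ref − ρ) = ρ h.
D = ρ h/(ρ_ref − ρ) = 2.55 × 4940 m/(2.69 − 2.55) = 90000 m.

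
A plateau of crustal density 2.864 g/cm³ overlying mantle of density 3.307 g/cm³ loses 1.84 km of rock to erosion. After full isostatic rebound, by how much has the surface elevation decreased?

0.246 km

Rebound u = e ρ_c/ρ_m = 1.84 km × 2.864/3.307 = 1.594 km.
Net surface drop = e − u = 1.84 km − 1.594 km = e (ρ_m − ρ_c)/ρ_m = 0.246 km.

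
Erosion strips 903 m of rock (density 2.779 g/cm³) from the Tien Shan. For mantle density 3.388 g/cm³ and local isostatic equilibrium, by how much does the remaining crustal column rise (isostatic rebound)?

Unloading: uplift u = e ρ_c/ρ_m = 903 m × 2.779/3.388 = 741 m.

741 m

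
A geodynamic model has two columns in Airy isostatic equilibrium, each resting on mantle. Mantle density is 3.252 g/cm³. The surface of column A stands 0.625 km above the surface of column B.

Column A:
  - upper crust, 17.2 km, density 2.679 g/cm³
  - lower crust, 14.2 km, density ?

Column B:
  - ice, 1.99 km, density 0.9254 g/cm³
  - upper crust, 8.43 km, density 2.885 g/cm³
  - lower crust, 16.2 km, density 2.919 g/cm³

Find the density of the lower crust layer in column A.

Take the compensation level at the base of the deeper column (depth z_c below the surface of column A) and equate Σ ρ_i t_i down to z_c; mantle fills any gap and the z_c terms cancel.
Column A: 17.2×2.679 + 14.2×ρ + (z_c − 31.4)×3.252
Column B: 0.625×0 + 1.99×0.9254 + 8.43×2.885 + 16.2×2.919 + (z_c − 0.625 − 26.62)×3.252
The z_c×3.252 term appears on both sides and cancels. Collect the known terms of each column as K = Σ(ρt)_known − 3.252 × (depth of known layers): K_A = 46.0788 − 3.252×31.4 = −56.034; K_B = 73.449896 − 3.252×(0.625 + 26.62) = −15.150844.
Balance: K_A + 14.2×ρ = K_B, so ρ = (K_B − K_A)/14.2 = 40.8832/14.2 = 2.88 g/cm³.

2.88 g/cm³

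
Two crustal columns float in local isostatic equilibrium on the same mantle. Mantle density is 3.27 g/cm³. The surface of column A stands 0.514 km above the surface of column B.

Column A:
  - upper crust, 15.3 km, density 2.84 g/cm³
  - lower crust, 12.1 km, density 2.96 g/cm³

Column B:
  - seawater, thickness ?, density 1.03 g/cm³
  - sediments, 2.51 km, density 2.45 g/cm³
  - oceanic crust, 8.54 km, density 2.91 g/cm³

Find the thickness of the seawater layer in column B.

Take the compensation level at the base of the deeper column (depth z_c below the surface of column A) and equate Σ ρ_i t_i down to z_c; mantle fills any gap and the z_c terms cancel.
Column A: 15.3×2.84 + 12.1×2.96 + (z_c − 27.4)×3.27
Column B: 0.514×0 + x×1.03 + 2.51×2.45 + 8.54×2.91 + (z_c − 0.514 − 11.05 − x)×3.27
The z_c×3.27 term appears on both sides and cancels. Collect the known terms of each column as K = Σ(ρt)_known − 3.27 × (depth of known layers): K_A = 79.268 − 3.27×27.4 = −10.33; K_B = 31.0009 − 3.27×(0.514 + 11.05) = −6.81338.
Balance: K_A = K_B − x×(3.27 − 1.03), so x = (K_B − K_A)/(3.27 − 1.03) = 3.51662/2.24 = 1.57 km.

1.57 km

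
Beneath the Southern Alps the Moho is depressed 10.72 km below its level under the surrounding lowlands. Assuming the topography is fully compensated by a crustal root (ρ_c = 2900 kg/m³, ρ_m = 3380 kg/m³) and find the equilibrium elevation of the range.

1.77 km

Equating mass per unit area of the two columns: ρ_c h = (ρ_m − ρ_c) r.
h = r (ρ_m − ρ_c) / ρ_c = 10.72 km × (3380 − 2900) / 2900 = 1.77 km.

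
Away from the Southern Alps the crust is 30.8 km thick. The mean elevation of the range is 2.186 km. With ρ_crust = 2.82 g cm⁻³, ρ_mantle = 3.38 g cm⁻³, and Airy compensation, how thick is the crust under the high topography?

44 km

Root depth r = h ρ_c / (ρ_m − ρ_c) = 2.186 km × 2.82 / 0.56 = 11.01 km.
Total thickness = T + h + r = 30.8 km + 2.186 km + 11.01 km = 44 km.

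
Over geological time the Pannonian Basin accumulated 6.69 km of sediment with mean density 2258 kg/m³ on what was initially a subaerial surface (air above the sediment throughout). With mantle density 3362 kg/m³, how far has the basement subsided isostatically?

4.49 km

Subaerial load: s = t ρ_sed / ρ_m = 6.69 km × 2258/3362 = 4.49 km.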